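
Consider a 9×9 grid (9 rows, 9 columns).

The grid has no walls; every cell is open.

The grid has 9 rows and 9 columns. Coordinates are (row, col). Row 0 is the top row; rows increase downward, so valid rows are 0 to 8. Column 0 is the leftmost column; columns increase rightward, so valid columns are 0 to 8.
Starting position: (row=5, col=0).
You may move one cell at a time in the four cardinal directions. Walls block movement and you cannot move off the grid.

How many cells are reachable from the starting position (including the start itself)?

Answer: Reachable cells: 81

Derivation:
BFS flood-fill from (row=5, col=0):
  Distance 0: (row=5, col=0)
  Distance 1: (row=4, col=0), (row=5, col=1), (row=6, col=0)
  Distance 2: (row=3, col=0), (row=4, col=1), (row=5, col=2), (row=6, col=1), (row=7, col=0)
  Distance 3: (row=2, col=0), (row=3, col=1), (row=4, col=2), (row=5, col=3), (row=6, col=2), (row=7, col=1), (row=8, col=0)
  Distance 4: (row=1, col=0), (row=2, col=1), (row=3, col=2), (row=4, col=3), (row=5, col=4), (row=6, col=3), (row=7, col=2), (row=8, col=1)
  Distance 5: (row=0, col=0), (row=1, col=1), (row=2, col=2), (row=3, col=3), (row=4, col=4), (row=5, col=5), (row=6, col=4), (row=7, col=3), (row=8, col=2)
  Distance 6: (row=0, col=1), (row=1, col=2), (row=2, col=3), (row=3, col=4), (row=4, col=5), (row=5, col=6), (row=6, col=5), (row=7, col=4), (row=8, col=3)
  Distance 7: (row=0, col=2), (row=1, col=3), (row=2, col=4), (row=3, col=5), (row=4, col=6), (row=5, col=7), (row=6, col=6), (row=7, col=5), (row=8, col=4)
  Distance 8: (row=0, col=3), (row=1, col=4), (row=2, col=5), (row=3, col=6), (row=4, col=7), (row=5, col=8), (row=6, col=7), (row=7, col=6), (row=8, col=5)
  Distance 9: (row=0, col=4), (row=1, col=5), (row=2, col=6), (row=3, col=7), (row=4, col=8), (row=6, col=8), (row=7, col=7), (row=8, col=6)
  Distance 10: (row=0, col=5), (row=1, col=6), (row=2, col=7), (row=3, col=8), (row=7, col=8), (row=8, col=7)
  Distance 11: (row=0, col=6), (row=1, col=7), (row=2, col=8), (row=8, col=8)
  Distance 12: (row=0, col=7), (row=1, col=8)
  Distance 13: (row=0, col=8)
Total reachable: 81 (grid has 81 open cells total)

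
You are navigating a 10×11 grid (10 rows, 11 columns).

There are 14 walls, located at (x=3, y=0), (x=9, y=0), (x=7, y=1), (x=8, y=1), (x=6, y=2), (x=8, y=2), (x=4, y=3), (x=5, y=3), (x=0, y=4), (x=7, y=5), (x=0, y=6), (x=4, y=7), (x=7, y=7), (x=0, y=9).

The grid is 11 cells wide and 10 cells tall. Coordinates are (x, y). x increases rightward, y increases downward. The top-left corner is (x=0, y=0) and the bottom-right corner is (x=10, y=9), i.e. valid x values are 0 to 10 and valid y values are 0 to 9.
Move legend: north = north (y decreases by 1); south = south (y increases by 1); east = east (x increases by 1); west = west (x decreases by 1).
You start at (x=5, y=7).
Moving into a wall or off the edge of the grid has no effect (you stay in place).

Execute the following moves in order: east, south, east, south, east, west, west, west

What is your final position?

Start: (x=5, y=7)
  east (east): (x=5, y=7) -> (x=6, y=7)
  south (south): (x=6, y=7) -> (x=6, y=8)
  east (east): (x=6, y=8) -> (x=7, y=8)
  south (south): (x=7, y=8) -> (x=7, y=9)
  east (east): (x=7, y=9) -> (x=8, y=9)
  west (west): (x=8, y=9) -> (x=7, y=9)
  west (west): (x=7, y=9) -> (x=6, y=9)
  west (west): (x=6, y=9) -> (x=5, y=9)
Final: (x=5, y=9)

Answer: Final position: (x=5, y=9)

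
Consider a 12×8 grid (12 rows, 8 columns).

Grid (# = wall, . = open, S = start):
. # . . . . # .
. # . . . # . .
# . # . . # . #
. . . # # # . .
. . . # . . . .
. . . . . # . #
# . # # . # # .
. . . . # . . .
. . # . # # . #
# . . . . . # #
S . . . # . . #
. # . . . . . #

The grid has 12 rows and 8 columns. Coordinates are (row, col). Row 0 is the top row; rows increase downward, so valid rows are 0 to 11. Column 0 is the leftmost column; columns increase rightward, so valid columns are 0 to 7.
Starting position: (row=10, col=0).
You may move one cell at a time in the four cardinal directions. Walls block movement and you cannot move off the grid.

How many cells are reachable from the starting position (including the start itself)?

BFS flood-fill from (row=10, col=0):
  Distance 0: (row=10, col=0)
  Distance 1: (row=10, col=1), (row=11, col=0)
  Distance 2: (row=9, col=1), (row=10, col=2)
  Distance 3: (row=8, col=1), (row=9, col=2), (row=10, col=3), (row=11, col=2)
  Distance 4: (row=7, col=1), (row=8, col=0), (row=9, col=3), (row=11, col=3)
  Distance 5: (row=6, col=1), (row=7, col=0), (row=7, col=2), (row=8, col=3), (row=9, col=4), (row=11, col=4)
  Distance 6: (row=5, col=1), (row=7, col=3), (row=9, col=5), (row=11, col=5)
  Distance 7: (row=4, col=1), (row=5, col=0), (row=5, col=2), (row=10, col=5), (row=11, col=6)
  Distance 8: (row=3, col=1), (row=4, col=0), (row=4, col=2), (row=5, col=3), (row=10, col=6)
  Distance 9: (row=2, col=1), (row=3, col=0), (row=3, col=2), (row=5, col=4)
  Distance 10: (row=4, col=4), (row=6, col=4)
  Distance 11: (row=4, col=5)
  Distance 12: (row=4, col=6)
  Distance 13: (row=3, col=6), (row=4, col=7), (row=5, col=6)
  Distance 14: (row=2, col=6), (row=3, col=7)
  Distance 15: (row=1, col=6)
  Distance 16: (row=1, col=7)
  Distance 17: (row=0, col=7)
Total reachable: 49 (grid has 65 open cells total)

Answer: Reachable cells: 49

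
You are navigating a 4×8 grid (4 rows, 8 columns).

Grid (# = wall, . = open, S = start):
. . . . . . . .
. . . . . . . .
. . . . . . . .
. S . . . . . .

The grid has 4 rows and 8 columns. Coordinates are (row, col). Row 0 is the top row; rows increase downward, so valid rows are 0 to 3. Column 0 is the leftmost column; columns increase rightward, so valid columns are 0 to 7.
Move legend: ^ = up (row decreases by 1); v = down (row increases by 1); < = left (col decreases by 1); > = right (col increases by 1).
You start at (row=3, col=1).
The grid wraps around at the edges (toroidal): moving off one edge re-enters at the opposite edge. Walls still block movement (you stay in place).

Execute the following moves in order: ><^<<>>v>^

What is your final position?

Answer: Final position: (row=2, col=2)

Derivation:
Start: (row=3, col=1)
  > (right): (row=3, col=1) -> (row=3, col=2)
  < (left): (row=3, col=2) -> (row=3, col=1)
  ^ (up): (row=3, col=1) -> (row=2, col=1)
  < (left): (row=2, col=1) -> (row=2, col=0)
  < (left): (row=2, col=0) -> (row=2, col=7)
  > (right): (row=2, col=7) -> (row=2, col=0)
  > (right): (row=2, col=0) -> (row=2, col=1)
  v (down): (row=2, col=1) -> (row=3, col=1)
  > (right): (row=3, col=1) -> (row=3, col=2)
  ^ (up): (row=3, col=2) -> (row=2, col=2)
Final: (row=2, col=2)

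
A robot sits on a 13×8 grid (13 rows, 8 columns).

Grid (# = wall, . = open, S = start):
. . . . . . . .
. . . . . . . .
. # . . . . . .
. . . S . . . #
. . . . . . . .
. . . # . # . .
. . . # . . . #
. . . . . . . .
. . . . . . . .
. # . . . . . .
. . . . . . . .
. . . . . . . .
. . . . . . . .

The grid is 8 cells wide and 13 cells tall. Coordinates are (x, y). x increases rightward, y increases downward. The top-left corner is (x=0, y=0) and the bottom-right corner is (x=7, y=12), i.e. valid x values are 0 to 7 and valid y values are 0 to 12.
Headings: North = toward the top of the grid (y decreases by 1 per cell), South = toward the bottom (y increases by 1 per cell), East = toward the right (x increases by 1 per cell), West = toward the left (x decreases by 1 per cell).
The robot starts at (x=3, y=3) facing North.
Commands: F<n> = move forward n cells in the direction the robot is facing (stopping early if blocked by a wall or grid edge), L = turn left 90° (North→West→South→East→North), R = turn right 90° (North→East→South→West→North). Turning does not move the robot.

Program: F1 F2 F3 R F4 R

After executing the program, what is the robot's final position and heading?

Start: (x=3, y=3), facing North
  F1: move forward 1, now at (x=3, y=2)
  F2: move forward 2, now at (x=3, y=0)
  F3: move forward 0/3 (blocked), now at (x=3, y=0)
  R: turn right, now facing East
  F4: move forward 4, now at (x=7, y=0)
  R: turn right, now facing South
Final: (x=7, y=0), facing South

Answer: Final position: (x=7, y=0), facing South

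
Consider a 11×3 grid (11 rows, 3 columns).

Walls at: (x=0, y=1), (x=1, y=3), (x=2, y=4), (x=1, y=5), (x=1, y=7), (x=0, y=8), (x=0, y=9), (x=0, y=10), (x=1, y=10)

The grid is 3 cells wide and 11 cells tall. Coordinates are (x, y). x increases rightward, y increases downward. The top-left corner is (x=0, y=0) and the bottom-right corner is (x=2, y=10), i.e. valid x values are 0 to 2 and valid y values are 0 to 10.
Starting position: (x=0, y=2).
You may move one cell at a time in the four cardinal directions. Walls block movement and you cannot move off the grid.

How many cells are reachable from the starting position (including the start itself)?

BFS flood-fill from (x=0, y=2):
  Distance 0: (x=0, y=2)
  Distance 1: (x=1, y=2), (x=0, y=3)
  Distance 2: (x=1, y=1), (x=2, y=2), (x=0, y=4)
  Distance 3: (x=1, y=0), (x=2, y=1), (x=2, y=3), (x=1, y=4), (x=0, y=5)
  Distance 4: (x=0, y=0), (x=2, y=0), (x=0, y=6)
  Distance 5: (x=1, y=6), (x=0, y=7)
  Distance 6: (x=2, y=6)
  Distance 7: (x=2, y=5), (x=2, y=7)
  Distance 8: (x=2, y=8)
  Distance 9: (x=1, y=8), (x=2, y=9)
  Distance 10: (x=1, y=9), (x=2, y=10)
Total reachable: 24 (grid has 24 open cells total)

Answer: Reachable cells: 24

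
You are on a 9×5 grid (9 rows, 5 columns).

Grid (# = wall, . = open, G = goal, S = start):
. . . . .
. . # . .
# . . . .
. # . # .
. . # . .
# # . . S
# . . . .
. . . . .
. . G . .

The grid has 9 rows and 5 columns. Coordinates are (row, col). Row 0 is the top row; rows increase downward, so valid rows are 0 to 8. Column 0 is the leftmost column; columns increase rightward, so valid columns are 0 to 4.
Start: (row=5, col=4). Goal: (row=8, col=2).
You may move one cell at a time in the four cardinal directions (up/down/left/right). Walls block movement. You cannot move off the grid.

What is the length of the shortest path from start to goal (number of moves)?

Answer: Shortest path length: 5

Derivation:
BFS from (row=5, col=4) until reaching (row=8, col=2):
  Distance 0: (row=5, col=4)
  Distance 1: (row=4, col=4), (row=5, col=3), (row=6, col=4)
  Distance 2: (row=3, col=4), (row=4, col=3), (row=5, col=2), (row=6, col=3), (row=7, col=4)
  Distance 3: (row=2, col=4), (row=6, col=2), (row=7, col=3), (row=8, col=4)
  Distance 4: (row=1, col=4), (row=2, col=3), (row=6, col=1), (row=7, col=2), (row=8, col=3)
  Distance 5: (row=0, col=4), (row=1, col=3), (row=2, col=2), (row=7, col=1), (row=8, col=2)  <- goal reached here
One shortest path (5 moves): (row=5, col=4) -> (row=5, col=3) -> (row=5, col=2) -> (row=6, col=2) -> (row=7, col=2) -> (row=8, col=2)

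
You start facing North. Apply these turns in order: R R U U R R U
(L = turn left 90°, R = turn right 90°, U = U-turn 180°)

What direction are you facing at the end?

Answer: Final heading: South

Derivation:
Start: North
  R (right (90° clockwise)) -> East
  R (right (90° clockwise)) -> South
  U (U-turn (180°)) -> North
  U (U-turn (180°)) -> South
  R (right (90° clockwise)) -> West
  R (right (90° clockwise)) -> North
  U (U-turn (180°)) -> South
Final: South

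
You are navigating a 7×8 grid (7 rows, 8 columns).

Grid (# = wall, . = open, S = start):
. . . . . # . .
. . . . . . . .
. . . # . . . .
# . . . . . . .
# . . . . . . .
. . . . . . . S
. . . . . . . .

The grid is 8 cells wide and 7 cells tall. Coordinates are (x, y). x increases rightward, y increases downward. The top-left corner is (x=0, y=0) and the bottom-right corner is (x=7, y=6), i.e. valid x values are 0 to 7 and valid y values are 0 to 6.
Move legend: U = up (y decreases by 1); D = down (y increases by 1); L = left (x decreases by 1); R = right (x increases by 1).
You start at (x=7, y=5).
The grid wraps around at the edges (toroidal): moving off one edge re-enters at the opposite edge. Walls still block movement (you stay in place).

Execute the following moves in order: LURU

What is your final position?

Start: (x=7, y=5)
  L (left): (x=7, y=5) -> (x=6, y=5)
  U (up): (x=6, y=5) -> (x=6, y=4)
  R (right): (x=6, y=4) -> (x=7, y=4)
  U (up): (x=7, y=4) -> (x=7, y=3)
Final: (x=7, y=3)

Answer: Final position: (x=7, y=3)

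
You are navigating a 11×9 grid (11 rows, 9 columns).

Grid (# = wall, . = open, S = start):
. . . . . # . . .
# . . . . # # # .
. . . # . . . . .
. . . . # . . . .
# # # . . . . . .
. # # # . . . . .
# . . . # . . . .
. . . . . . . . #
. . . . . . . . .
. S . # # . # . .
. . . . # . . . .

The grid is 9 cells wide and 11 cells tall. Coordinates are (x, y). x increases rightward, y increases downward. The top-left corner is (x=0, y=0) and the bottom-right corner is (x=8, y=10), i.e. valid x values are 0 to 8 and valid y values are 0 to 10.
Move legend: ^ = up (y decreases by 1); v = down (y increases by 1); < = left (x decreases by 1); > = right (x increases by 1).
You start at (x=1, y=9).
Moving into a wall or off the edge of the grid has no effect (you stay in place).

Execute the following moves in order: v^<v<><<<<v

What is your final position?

Answer: Final position: (x=0, y=10)

Derivation:
Start: (x=1, y=9)
  v (down): (x=1, y=9) -> (x=1, y=10)
  ^ (up): (x=1, y=10) -> (x=1, y=9)
  < (left): (x=1, y=9) -> (x=0, y=9)
  v (down): (x=0, y=9) -> (x=0, y=10)
  < (left): blocked, stay at (x=0, y=10)
  > (right): (x=0, y=10) -> (x=1, y=10)
  < (left): (x=1, y=10) -> (x=0, y=10)
  [×3]< (left): blocked, stay at (x=0, y=10)
  v (down): blocked, stay at (x=0, y=10)
Final: (x=0, y=10)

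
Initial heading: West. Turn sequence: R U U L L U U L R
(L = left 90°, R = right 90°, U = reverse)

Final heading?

Answer: Final heading: South

Derivation:
Start: West
  R (right (90° clockwise)) -> North
  U (U-turn (180°)) -> South
  U (U-turn (180°)) -> North
  L (left (90° counter-clockwise)) -> West
  L (left (90° counter-clockwise)) -> South
  U (U-turn (180°)) -> North
  U (U-turn (180°)) -> South
  L (left (90° counter-clockwise)) -> East
  R (right (90° clockwise)) -> South
Final: South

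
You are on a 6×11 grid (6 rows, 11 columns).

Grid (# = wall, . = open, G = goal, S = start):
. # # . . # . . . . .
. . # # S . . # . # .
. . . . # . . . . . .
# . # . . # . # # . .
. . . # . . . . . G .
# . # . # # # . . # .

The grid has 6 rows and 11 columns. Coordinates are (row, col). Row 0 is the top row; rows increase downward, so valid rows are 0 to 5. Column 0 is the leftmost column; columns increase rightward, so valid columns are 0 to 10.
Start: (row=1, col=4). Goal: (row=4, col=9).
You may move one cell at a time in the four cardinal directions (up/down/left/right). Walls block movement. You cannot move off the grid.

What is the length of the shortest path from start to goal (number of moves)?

BFS from (row=1, col=4) until reaching (row=4, col=9):
  Distance 0: (row=1, col=4)
  Distance 1: (row=0, col=4), (row=1, col=5)
  Distance 2: (row=0, col=3), (row=1, col=6), (row=2, col=5)
  Distance 3: (row=0, col=6), (row=2, col=6)
  Distance 4: (row=0, col=7), (row=2, col=7), (row=3, col=6)
  Distance 5: (row=0, col=8), (row=2, col=8), (row=4, col=6)
  Distance 6: (row=0, col=9), (row=1, col=8), (row=2, col=9), (row=4, col=5), (row=4, col=7)
  Distance 7: (row=0, col=10), (row=2, col=10), (row=3, col=9), (row=4, col=4), (row=4, col=8), (row=5, col=7)
  Distance 8: (row=1, col=10), (row=3, col=4), (row=3, col=10), (row=4, col=9), (row=5, col=8)  <- goal reached here
One shortest path (8 moves): (row=1, col=4) -> (row=1, col=5) -> (row=1, col=6) -> (row=2, col=6) -> (row=2, col=7) -> (row=2, col=8) -> (row=2, col=9) -> (row=3, col=9) -> (row=4, col=9)

Answer: Shortest path length: 8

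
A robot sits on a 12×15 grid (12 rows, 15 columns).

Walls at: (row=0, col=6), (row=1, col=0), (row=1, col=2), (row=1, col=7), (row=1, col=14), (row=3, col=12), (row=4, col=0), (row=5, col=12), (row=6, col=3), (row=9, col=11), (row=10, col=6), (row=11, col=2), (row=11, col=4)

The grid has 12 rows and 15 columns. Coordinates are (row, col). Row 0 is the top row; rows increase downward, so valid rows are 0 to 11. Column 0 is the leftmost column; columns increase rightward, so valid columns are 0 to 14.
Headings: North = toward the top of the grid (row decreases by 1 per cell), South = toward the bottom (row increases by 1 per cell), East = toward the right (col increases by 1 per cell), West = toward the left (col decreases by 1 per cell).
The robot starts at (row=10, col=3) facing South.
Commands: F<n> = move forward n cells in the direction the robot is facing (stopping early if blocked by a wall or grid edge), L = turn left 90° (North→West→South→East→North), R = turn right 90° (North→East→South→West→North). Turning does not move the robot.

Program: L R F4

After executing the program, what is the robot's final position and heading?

Start: (row=10, col=3), facing South
  L: turn left, now facing East
  R: turn right, now facing South
  F4: move forward 1/4 (blocked), now at (row=11, col=3)
Final: (row=11, col=3), facing South

Answer: Final position: (row=11, col=3), facing South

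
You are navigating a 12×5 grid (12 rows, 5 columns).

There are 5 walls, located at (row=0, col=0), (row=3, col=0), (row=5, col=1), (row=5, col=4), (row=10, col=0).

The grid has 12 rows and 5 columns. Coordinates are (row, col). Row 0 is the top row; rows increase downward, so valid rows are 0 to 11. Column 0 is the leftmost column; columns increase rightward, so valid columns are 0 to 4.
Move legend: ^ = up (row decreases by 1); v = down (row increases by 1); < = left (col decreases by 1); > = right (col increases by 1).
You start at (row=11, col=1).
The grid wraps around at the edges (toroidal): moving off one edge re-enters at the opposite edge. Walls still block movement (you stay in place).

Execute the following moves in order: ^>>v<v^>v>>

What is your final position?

Answer: Final position: (row=0, col=4)

Derivation:
Start: (row=11, col=1)
  ^ (up): (row=11, col=1) -> (row=10, col=1)
  > (right): (row=10, col=1) -> (row=10, col=2)
  > (right): (row=10, col=2) -> (row=10, col=3)
  v (down): (row=10, col=3) -> (row=11, col=3)
  < (left): (row=11, col=3) -> (row=11, col=2)
  v (down): (row=11, col=2) -> (row=0, col=2)
  ^ (up): (row=0, col=2) -> (row=11, col=2)
  > (right): (row=11, col=2) -> (row=11, col=3)
  v (down): (row=11, col=3) -> (row=0, col=3)
  > (right): (row=0, col=3) -> (row=0, col=4)
  > (right): blocked, stay at (row=0, col=4)
Final: (row=0, col=4)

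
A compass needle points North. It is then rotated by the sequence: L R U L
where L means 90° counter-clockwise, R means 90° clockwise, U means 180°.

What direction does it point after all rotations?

Answer: Final heading: East

Derivation:
Start: North
  L (left (90° counter-clockwise)) -> West
  R (right (90° clockwise)) -> North
  U (U-turn (180°)) -> South
  L (left (90° counter-clockwise)) -> East
Final: East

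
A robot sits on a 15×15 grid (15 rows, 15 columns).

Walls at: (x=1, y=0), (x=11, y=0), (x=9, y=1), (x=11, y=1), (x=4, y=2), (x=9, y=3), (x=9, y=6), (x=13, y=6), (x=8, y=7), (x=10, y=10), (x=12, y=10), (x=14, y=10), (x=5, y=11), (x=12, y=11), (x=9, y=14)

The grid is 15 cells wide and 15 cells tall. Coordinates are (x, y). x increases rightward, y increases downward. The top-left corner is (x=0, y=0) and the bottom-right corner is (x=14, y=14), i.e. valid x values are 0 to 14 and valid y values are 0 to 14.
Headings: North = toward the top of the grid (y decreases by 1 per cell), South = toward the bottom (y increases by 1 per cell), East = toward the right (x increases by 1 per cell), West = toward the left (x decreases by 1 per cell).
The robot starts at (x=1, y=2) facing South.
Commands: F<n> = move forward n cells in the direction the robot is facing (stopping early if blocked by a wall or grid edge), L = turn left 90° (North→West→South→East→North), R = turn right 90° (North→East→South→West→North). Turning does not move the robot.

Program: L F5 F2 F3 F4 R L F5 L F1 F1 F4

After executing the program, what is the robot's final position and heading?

Answer: Final position: (x=3, y=0), facing North

Derivation:
Start: (x=1, y=2), facing South
  L: turn left, now facing East
  F5: move forward 2/5 (blocked), now at (x=3, y=2)
  F2: move forward 0/2 (blocked), now at (x=3, y=2)
  F3: move forward 0/3 (blocked), now at (x=3, y=2)
  F4: move forward 0/4 (blocked), now at (x=3, y=2)
  R: turn right, now facing South
  L: turn left, now facing East
  F5: move forward 0/5 (blocked), now at (x=3, y=2)
  L: turn left, now facing North
  F1: move forward 1, now at (x=3, y=1)
  F1: move forward 1, now at (x=3, y=0)
  F4: move forward 0/4 (blocked), now at (x=3, y=0)
Final: (x=3, y=0), facing North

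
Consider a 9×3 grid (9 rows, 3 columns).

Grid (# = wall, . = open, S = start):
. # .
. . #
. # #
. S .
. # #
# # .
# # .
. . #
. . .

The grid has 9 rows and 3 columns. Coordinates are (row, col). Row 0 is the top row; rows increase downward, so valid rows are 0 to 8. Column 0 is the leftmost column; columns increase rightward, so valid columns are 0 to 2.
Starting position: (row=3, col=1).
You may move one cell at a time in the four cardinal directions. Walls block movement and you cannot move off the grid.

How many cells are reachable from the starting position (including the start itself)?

Answer: Reachable cells: 8

Derivation:
BFS flood-fill from (row=3, col=1):
  Distance 0: (row=3, col=1)
  Distance 1: (row=3, col=0), (row=3, col=2)
  Distance 2: (row=2, col=0), (row=4, col=0)
  Distance 3: (row=1, col=0)
  Distance 4: (row=0, col=0), (row=1, col=1)
Total reachable: 8 (grid has 16 open cells total)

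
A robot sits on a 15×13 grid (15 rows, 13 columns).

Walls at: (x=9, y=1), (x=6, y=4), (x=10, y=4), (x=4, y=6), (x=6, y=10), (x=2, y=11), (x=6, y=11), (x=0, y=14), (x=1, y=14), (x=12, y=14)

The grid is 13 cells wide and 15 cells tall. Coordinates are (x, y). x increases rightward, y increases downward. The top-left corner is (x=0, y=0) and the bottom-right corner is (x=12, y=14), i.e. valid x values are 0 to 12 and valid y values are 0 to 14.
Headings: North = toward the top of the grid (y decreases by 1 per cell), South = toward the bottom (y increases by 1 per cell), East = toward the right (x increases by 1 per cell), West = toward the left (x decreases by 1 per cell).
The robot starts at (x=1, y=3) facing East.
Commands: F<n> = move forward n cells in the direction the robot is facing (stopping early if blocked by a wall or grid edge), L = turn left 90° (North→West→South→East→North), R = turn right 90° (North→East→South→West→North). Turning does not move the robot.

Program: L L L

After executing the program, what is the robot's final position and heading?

Answer: Final position: (x=1, y=3), facing South

Derivation:
Start: (x=1, y=3), facing East
  L: turn left, now facing North
  L: turn left, now facing West
  L: turn left, now facing South
Final: (x=1, y=3), facing South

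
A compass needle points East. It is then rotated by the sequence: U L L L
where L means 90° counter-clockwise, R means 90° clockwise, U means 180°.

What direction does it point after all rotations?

Start: East
  U (U-turn (180°)) -> West
  L (left (90° counter-clockwise)) -> South
  L (left (90° counter-clockwise)) -> East
  L (left (90° counter-clockwise)) -> North
Final: North

Answer: Final heading: North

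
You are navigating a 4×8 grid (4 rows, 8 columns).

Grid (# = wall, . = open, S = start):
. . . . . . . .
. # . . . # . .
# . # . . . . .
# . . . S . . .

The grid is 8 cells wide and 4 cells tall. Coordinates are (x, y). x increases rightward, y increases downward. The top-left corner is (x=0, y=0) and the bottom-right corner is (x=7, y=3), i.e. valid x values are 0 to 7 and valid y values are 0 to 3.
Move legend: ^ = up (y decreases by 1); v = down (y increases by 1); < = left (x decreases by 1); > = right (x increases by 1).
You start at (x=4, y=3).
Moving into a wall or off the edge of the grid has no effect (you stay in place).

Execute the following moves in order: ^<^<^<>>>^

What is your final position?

Start: (x=4, y=3)
  ^ (up): (x=4, y=3) -> (x=4, y=2)
  < (left): (x=4, y=2) -> (x=3, y=2)
  ^ (up): (x=3, y=2) -> (x=3, y=1)
  < (left): (x=3, y=1) -> (x=2, y=1)
  ^ (up): (x=2, y=1) -> (x=2, y=0)
  < (left): (x=2, y=0) -> (x=1, y=0)
  > (right): (x=1, y=0) -> (x=2, y=0)
  > (right): (x=2, y=0) -> (x=3, y=0)
  > (right): (x=3, y=0) -> (x=4, y=0)
  ^ (up): blocked, stay at (x=4, y=0)
Final: (x=4, y=0)

Answer: Final position: (x=4, y=0)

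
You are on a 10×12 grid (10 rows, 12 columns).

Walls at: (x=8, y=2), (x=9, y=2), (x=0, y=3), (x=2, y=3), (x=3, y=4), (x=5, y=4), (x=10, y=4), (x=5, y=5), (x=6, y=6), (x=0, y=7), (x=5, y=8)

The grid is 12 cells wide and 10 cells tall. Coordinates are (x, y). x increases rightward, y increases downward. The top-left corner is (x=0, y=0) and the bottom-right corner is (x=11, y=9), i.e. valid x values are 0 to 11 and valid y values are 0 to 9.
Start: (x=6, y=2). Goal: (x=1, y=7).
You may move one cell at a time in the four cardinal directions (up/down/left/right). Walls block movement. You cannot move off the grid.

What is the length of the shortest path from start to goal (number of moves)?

BFS from (x=6, y=2) until reaching (x=1, y=7):
  Distance 0: (x=6, y=2)
  Distance 1: (x=6, y=1), (x=5, y=2), (x=7, y=2), (x=6, y=3)
  Distance 2: (x=6, y=0), (x=5, y=1), (x=7, y=1), (x=4, y=2), (x=5, y=3), (x=7, y=3), (x=6, y=4)
  Distance 3: (x=5, y=0), (x=7, y=0), (x=4, y=1), (x=8, y=1), (x=3, y=2), (x=4, y=3), (x=8, y=3), (x=7, y=4), (x=6, y=5)
  Distance 4: (x=4, y=0), (x=8, y=0), (x=3, y=1), (x=9, y=1), (x=2, y=2), (x=3, y=3), (x=9, y=3), (x=4, y=4), (x=8, y=4), (x=7, y=5)
  Distance 5: (x=3, y=0), (x=9, y=0), (x=2, y=1), (x=10, y=1), (x=1, y=2), (x=10, y=3), (x=9, y=4), (x=4, y=5), (x=8, y=5), (x=7, y=6)
  Distance 6: (x=2, y=0), (x=10, y=0), (x=1, y=1), (x=11, y=1), (x=0, y=2), (x=10, y=2), (x=1, y=3), (x=11, y=3), (x=3, y=5), (x=9, y=5), (x=4, y=6), (x=8, y=6), (x=7, y=7)
  Distance 7: (x=1, y=0), (x=11, y=0), (x=0, y=1), (x=11, y=2), (x=1, y=4), (x=11, y=4), (x=2, y=5), (x=10, y=5), (x=3, y=6), (x=5, y=6), (x=9, y=6), (x=4, y=7), (x=6, y=7), (x=8, y=7), (x=7, y=8)
  Distance 8: (x=0, y=0), (x=0, y=4), (x=2, y=4), (x=1, y=5), (x=11, y=5), (x=2, y=6), (x=10, y=6), (x=3, y=7), (x=5, y=7), (x=9, y=7), (x=4, y=8), (x=6, y=8), (x=8, y=8), (x=7, y=9)
  Distance 9: (x=0, y=5), (x=1, y=6), (x=11, y=6), (x=2, y=7), (x=10, y=7), (x=3, y=8), (x=9, y=8), (x=4, y=9), (x=6, y=9), (x=8, y=9)
  Distance 10: (x=0, y=6), (x=1, y=7), (x=11, y=7), (x=2, y=8), (x=10, y=8), (x=3, y=9), (x=5, y=9), (x=9, y=9)  <- goal reached here
One shortest path (10 moves): (x=6, y=2) -> (x=5, y=2) -> (x=4, y=2) -> (x=3, y=2) -> (x=2, y=2) -> (x=1, y=2) -> (x=1, y=3) -> (x=1, y=4) -> (x=1, y=5) -> (x=1, y=6) -> (x=1, y=7)

Answer: Shortest path length: 10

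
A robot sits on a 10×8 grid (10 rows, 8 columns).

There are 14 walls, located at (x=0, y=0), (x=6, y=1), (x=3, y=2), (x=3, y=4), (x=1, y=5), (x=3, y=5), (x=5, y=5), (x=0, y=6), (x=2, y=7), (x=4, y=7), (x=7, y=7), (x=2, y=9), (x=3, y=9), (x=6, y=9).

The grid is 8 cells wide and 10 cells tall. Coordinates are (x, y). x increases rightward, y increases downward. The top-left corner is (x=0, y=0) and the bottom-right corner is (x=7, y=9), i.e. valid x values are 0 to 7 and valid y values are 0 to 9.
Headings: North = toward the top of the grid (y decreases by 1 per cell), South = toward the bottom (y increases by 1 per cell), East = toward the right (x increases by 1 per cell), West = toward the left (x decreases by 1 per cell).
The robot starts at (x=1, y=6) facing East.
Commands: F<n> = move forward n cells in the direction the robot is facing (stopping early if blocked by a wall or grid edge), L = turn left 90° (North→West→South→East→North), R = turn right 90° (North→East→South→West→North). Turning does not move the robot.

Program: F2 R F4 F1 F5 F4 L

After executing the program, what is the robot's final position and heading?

Start: (x=1, y=6), facing East
  F2: move forward 2, now at (x=3, y=6)
  R: turn right, now facing South
  F4: move forward 2/4 (blocked), now at (x=3, y=8)
  F1: move forward 0/1 (blocked), now at (x=3, y=8)
  F5: move forward 0/5 (blocked), now at (x=3, y=8)
  F4: move forward 0/4 (blocked), now at (x=3, y=8)
  L: turn left, now facing East
Final: (x=3, y=8), facing East

Answer: Final position: (x=3, y=8), facing East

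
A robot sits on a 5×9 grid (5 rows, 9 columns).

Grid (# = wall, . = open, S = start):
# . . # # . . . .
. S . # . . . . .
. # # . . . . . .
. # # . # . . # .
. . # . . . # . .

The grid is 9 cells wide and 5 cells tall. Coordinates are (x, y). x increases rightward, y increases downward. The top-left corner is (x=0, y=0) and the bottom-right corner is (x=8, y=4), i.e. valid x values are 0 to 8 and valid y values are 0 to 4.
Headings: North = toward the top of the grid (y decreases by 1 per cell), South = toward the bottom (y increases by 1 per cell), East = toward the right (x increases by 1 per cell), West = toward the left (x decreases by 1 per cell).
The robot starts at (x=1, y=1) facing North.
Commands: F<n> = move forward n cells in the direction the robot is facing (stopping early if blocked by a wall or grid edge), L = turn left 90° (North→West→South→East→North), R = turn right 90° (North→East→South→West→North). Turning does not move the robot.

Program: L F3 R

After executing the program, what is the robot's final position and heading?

Start: (x=1, y=1), facing North
  L: turn left, now facing West
  F3: move forward 1/3 (blocked), now at (x=0, y=1)
  R: turn right, now facing North
Final: (x=0, y=1), facing North

Answer: Final position: (x=0, y=1), facing North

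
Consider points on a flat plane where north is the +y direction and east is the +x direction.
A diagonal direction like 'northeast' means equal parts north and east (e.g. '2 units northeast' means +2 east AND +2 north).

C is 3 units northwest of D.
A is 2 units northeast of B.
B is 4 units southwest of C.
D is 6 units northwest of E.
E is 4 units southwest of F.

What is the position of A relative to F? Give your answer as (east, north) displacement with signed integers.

Answer: A is at (east=-15, north=3) relative to F.

Derivation:
Place F at the origin (east=0, north=0).
  E is 4 units southwest of F: delta (east=-4, north=-4); E at (east=-4, north=-4).
  D is 6 units northwest of E: delta (east=-6, north=+6); D at (east=-10, north=2).
  C is 3 units northwest of D: delta (east=-3, north=+3); C at (east=-13, north=5).
  B is 4 units southwest of C: delta (east=-4, north=-4); B at (east=-17, north=1).
  A is 2 units northeast of B: delta (east=+2, north=+2); A at (east=-15, north=3).
Therefore A relative to F: (east=-15, north=3).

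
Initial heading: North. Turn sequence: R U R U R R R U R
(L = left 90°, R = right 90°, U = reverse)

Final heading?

Answer: Final heading: North

Derivation:
Start: North
  R (right (90° clockwise)) -> East
  U (U-turn (180°)) -> West
  R (right (90° clockwise)) -> North
  U (U-turn (180°)) -> South
  R (right (90° clockwise)) -> West
  R (right (90° clockwise)) -> North
  R (right (90° clockwise)) -> East
  U (U-turn (180°)) -> West
  R (right (90° clockwise)) -> North
Final: North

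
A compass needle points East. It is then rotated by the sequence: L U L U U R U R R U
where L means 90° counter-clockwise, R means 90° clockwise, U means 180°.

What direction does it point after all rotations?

Start: East
  L (left (90° counter-clockwise)) -> North
  U (U-turn (180°)) -> South
  L (left (90° counter-clockwise)) -> East
  U (U-turn (180°)) -> West
  U (U-turn (180°)) -> East
  R (right (90° clockwise)) -> South
  U (U-turn (180°)) -> North
  R (right (90° clockwise)) -> East
  R (right (90° clockwise)) -> South
  U (U-turn (180°)) -> North
Final: North

Answer: Final heading: North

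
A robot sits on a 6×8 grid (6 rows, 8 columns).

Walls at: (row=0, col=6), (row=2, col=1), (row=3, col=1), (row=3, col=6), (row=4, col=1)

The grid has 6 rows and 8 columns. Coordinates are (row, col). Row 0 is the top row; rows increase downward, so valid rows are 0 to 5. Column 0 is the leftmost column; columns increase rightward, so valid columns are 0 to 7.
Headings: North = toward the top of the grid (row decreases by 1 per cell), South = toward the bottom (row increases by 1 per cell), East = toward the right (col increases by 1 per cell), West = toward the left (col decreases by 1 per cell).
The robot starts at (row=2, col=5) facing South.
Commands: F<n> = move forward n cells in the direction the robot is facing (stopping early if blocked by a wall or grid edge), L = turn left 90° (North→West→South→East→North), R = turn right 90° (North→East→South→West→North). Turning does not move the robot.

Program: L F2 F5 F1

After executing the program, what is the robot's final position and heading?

Answer: Final position: (row=2, col=7), facing East

Derivation:
Start: (row=2, col=5), facing South
  L: turn left, now facing East
  F2: move forward 2, now at (row=2, col=7)
  F5: move forward 0/5 (blocked), now at (row=2, col=7)
  F1: move forward 0/1 (blocked), now at (row=2, col=7)
Final: (row=2, col=7), facing East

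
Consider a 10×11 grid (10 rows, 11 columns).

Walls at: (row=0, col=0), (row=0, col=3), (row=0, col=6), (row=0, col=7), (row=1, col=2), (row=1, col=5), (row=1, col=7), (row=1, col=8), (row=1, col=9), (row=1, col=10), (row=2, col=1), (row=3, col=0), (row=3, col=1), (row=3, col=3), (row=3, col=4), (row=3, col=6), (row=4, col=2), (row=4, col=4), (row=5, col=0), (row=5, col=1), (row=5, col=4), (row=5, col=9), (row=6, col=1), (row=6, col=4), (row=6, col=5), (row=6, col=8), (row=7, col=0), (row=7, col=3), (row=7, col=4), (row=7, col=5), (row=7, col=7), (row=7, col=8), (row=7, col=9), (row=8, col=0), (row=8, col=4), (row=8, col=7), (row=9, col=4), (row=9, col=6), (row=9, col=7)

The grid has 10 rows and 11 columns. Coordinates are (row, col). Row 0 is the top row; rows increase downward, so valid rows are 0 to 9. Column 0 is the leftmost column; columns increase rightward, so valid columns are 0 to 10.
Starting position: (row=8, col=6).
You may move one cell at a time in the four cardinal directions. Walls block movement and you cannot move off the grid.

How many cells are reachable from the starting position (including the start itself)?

BFS flood-fill from (row=8, col=6):
  Distance 0: (row=8, col=6)
  Distance 1: (row=7, col=6), (row=8, col=5)
  Distance 2: (row=6, col=6), (row=9, col=5)
  Distance 3: (row=5, col=6), (row=6, col=7)
  Distance 4: (row=4, col=6), (row=5, col=5), (row=5, col=7)
  Distance 5: (row=4, col=5), (row=4, col=7), (row=5, col=8)
  Distance 6: (row=3, col=5), (row=3, col=7), (row=4, col=8)
  Distance 7: (row=2, col=5), (row=2, col=7), (row=3, col=8), (row=4, col=9)
  Distance 8: (row=2, col=4), (row=2, col=6), (row=2, col=8), (row=3, col=9), (row=4, col=10)
  Distance 9: (row=1, col=4), (row=1, col=6), (row=2, col=3), (row=2, col=9), (row=3, col=10), (row=5, col=10)
  Distance 10: (row=0, col=4), (row=1, col=3), (row=2, col=2), (row=2, col=10), (row=6, col=10)
  Distance 11: (row=0, col=5), (row=3, col=2), (row=6, col=9), (row=7, col=10)
  Distance 12: (row=8, col=10)
  Distance 13: (row=8, col=9), (row=9, col=10)
  Distance 14: (row=8, col=8), (row=9, col=9)
  Distance 15: (row=9, col=8)
Total reachable: 46 (grid has 71 open cells total)

Answer: Reachable cells: 46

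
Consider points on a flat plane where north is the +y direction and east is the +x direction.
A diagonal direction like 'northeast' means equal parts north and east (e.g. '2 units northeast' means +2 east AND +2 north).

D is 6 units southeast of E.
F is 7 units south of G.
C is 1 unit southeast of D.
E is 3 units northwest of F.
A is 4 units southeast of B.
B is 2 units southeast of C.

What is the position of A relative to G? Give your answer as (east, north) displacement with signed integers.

Place G at the origin (east=0, north=0).
  F is 7 units south of G: delta (east=+0, north=-7); F at (east=0, north=-7).
  E is 3 units northwest of F: delta (east=-3, north=+3); E at (east=-3, north=-4).
  D is 6 units southeast of E: delta (east=+6, north=-6); D at (east=3, north=-10).
  C is 1 unit southeast of D: delta (east=+1, north=-1); C at (east=4, north=-11).
  B is 2 units southeast of C: delta (east=+2, north=-2); B at (east=6, north=-13).
  A is 4 units southeast of B: delta (east=+4, north=-4); A at (east=10, north=-17).
Therefore A relative to G: (east=10, north=-17).

Answer: A is at (east=10, north=-17) relative to G.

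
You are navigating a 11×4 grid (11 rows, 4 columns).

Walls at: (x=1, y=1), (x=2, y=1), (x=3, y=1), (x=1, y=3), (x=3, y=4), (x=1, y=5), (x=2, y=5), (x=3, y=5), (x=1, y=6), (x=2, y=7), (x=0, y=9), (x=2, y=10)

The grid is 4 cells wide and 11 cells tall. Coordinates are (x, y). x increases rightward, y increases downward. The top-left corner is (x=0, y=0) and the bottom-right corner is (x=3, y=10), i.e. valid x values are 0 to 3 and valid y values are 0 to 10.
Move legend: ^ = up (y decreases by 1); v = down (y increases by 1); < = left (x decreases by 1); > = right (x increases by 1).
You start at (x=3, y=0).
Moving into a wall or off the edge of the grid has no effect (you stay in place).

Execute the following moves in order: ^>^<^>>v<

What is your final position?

Answer: Final position: (x=2, y=0)

Derivation:
Start: (x=3, y=0)
  ^ (up): blocked, stay at (x=3, y=0)
  > (right): blocked, stay at (x=3, y=0)
  ^ (up): blocked, stay at (x=3, y=0)
  < (left): (x=3, y=0) -> (x=2, y=0)
  ^ (up): blocked, stay at (x=2, y=0)
  > (right): (x=2, y=0) -> (x=3, y=0)
  > (right): blocked, stay at (x=3, y=0)
  v (down): blocked, stay at (x=3, y=0)
  < (left): (x=3, y=0) -> (x=2, y=0)
Final: (x=2, y=0)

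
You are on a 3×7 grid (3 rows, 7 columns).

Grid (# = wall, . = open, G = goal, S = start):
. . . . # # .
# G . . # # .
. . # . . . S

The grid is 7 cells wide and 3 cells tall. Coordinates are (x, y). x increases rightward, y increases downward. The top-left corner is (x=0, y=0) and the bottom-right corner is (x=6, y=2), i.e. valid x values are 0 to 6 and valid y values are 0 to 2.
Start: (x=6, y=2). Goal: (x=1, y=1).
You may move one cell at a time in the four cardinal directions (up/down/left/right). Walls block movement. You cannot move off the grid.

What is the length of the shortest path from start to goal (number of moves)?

Answer: Shortest path length: 6

Derivation:
BFS from (x=6, y=2) until reaching (x=1, y=1):
  Distance 0: (x=6, y=2)
  Distance 1: (x=6, y=1), (x=5, y=2)
  Distance 2: (x=6, y=0), (x=4, y=2)
  Distance 3: (x=3, y=2)
  Distance 4: (x=3, y=1)
  Distance 5: (x=3, y=0), (x=2, y=1)
  Distance 6: (x=2, y=0), (x=1, y=1)  <- goal reached here
One shortest path (6 moves): (x=6, y=2) -> (x=5, y=2) -> (x=4, y=2) -> (x=3, y=2) -> (x=3, y=1) -> (x=2, y=1) -> (x=1, y=1)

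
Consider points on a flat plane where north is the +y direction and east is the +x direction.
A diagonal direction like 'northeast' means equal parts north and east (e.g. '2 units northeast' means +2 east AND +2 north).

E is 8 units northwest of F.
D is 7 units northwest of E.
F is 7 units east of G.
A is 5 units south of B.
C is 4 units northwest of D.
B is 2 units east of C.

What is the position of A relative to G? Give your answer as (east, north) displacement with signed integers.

Answer: A is at (east=-10, north=14) relative to G.

Derivation:
Place G at the origin (east=0, north=0).
  F is 7 units east of G: delta (east=+7, north=+0); F at (east=7, north=0).
  E is 8 units northwest of F: delta (east=-8, north=+8); E at (east=-1, north=8).
  D is 7 units northwest of E: delta (east=-7, north=+7); D at (east=-8, north=15).
  C is 4 units northwest of D: delta (east=-4, north=+4); C at (east=-12, north=19).
  B is 2 units east of C: delta (east=+2, north=+0); B at (east=-10, north=19).
  A is 5 units south of B: delta (east=+0, north=-5); A at (east=-10, north=14).
Therefore A relative to G: (east=-10, north=14).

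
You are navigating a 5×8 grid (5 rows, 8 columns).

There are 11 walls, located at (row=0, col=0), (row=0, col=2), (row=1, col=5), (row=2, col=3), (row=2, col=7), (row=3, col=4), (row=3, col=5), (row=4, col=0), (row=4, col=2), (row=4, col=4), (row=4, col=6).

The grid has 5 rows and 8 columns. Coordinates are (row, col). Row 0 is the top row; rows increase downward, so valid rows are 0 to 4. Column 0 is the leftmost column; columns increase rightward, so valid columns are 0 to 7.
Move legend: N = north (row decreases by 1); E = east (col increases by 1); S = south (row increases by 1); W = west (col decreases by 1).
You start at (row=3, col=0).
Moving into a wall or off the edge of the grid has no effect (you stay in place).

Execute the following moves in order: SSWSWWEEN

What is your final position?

Start: (row=3, col=0)
  S (south): blocked, stay at (row=3, col=0)
  S (south): blocked, stay at (row=3, col=0)
  W (west): blocked, stay at (row=3, col=0)
  S (south): blocked, stay at (row=3, col=0)
  W (west): blocked, stay at (row=3, col=0)
  W (west): blocked, stay at (row=3, col=0)
  E (east): (row=3, col=0) -> (row=3, col=1)
  E (east): (row=3, col=1) -> (row=3, col=2)
  N (north): (row=3, col=2) -> (row=2, col=2)
Final: (row=2, col=2)

Answer: Final position: (row=2, col=2)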